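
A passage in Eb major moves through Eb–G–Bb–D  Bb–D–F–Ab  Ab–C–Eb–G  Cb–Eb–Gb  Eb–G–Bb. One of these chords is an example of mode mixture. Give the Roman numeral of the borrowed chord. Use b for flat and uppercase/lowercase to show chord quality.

bVI

Eb major has the diatonic set Eb, Fm, Gm, Ab, Bb, Cm, Ddim. Eb–G–Bb–D = Ebmaj7, Bb–D–F–Ab = Bb7, Ab–C–Eb–G = Abmaj7 and Eb–G–Bb = Eb are all diatonic. But Cb–Eb–Gb is foreign: the diatonic vi on degree 6 is Cm, whereas Cb comes from Eb minor. It is labeled bVI.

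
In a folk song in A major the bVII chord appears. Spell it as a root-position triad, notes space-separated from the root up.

bVII is built on the lowered scale degree 7. In A major degree 7 is G#; lowered it becomes G. Stacking thirds in A minor on G gives G–B–D.

G B D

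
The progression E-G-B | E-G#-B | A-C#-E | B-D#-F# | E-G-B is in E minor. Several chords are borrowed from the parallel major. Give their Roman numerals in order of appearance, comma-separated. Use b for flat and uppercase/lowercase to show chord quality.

In E minor (with V from harmonic minor) the diatonic chords are Em, F#dim, G, Am, B, C, D. E–G–B = Em and B–D#–F# = B are both diatonic. E–G#–B doesn't fit — on degree 1 E minor would have Em (i). E is the degree-1 chord of E major, so it is the borrowed I. A–C#–E is not: scale degree 4 in E minor carries Am (iv). In E major the chord on that degree is A, so here it functions as IV, borrowed from the parallel major.

I, IV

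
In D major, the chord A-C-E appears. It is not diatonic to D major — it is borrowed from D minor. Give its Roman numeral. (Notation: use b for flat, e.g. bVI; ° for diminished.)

A is scale degree 5 in D major. The diatonic chord on degree 5 would be A (V), but A–C–E is the minor chord from D minor. As a borrowed chord it is labeled v.

v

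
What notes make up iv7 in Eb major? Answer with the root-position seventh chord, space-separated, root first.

The root, Ab, is scale degree 4 — the same note in Eb major and Eb minor; only the chord quality changes. In Eb minor the chord on Ab is Ab–Cb–Eb–Gb.

Ab Cb Eb Gb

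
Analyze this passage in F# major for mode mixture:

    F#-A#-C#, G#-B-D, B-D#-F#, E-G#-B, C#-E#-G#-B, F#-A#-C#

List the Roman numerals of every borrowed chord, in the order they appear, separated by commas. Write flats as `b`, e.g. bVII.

ii°, bVII

The diatonic triads in F# major are F#, G#m, A#m, B, C#, D#m, E#dim. Of the given chords, F#–A#–C# = F#, B–D#–F# = B and C#–E#–G#–B = C#7 are diatonic. G#–B–D is not: scale degree 2 in F# major carries G#m (ii). In F# minor the chord on that degree is G#dim, so here it functions as ii°, borrowed from the parallel minor. E–G#–B is not: scale degree 7 in F# major carries E#dim (vii°). In F# minor the chord on that degree is E, so here it functions as bVII, borrowed from the parallel minor.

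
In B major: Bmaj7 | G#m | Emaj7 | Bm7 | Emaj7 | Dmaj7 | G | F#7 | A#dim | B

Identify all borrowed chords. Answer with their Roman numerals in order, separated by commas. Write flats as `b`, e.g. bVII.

B major has the diatonic set B, C#m, D#m, E, F#, G#m, A#dim. Bmaj7, G#m, Emaj7, F#7, A#dim and B all belong to that set. But Bm7 (B–D–F#–A) is foreign: the diatonic I on degree 1 is B, whereas Bm7 comes from B minor. It is labeled i7. Dmaj7 (D–F#–A–C#) doesn't fit — on degree 3 B major would have D#m (iii). Dmaj7 is the degree-3 chord of B minor, so it is the borrowed bIIImaj7. G (G–B–D) is not: scale degree 6 in B major carries G#m (vi). In B minor the chord on that degree is G, so here it functions as bVI, borrowed from the parallel minor.

i7, bIIImaj7, bVI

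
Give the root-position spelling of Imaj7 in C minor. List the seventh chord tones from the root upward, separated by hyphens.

C-E-G-B

The root, C, is scale degree 1 — the same note in C minor and C major; only the chord quality changes. In C major the chord on C is C–E–G–B.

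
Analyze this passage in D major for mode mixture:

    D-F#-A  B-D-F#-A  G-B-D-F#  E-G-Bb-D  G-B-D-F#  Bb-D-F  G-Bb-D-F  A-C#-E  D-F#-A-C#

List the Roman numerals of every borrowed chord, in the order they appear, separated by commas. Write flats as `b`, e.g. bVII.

iiø7, bVI, iv7

D major has the diatonic set D, Em, F#m, G, A, Bm, C#dim. D–F#–A = D, B–D–F#–A = Bm7, G–B–D–F# = Gmaj7, A–C#–E = A and D–F#–A–C# = Dmaj7 all belong to that set. But E–G–Bb–D is foreign: the diatonic ii on degree 2 is Em, whereas Em7b5 comes from D minor. It is labeled iiø7. Bb–D–F doesn't fit — on degree 6 D major would have Bm (vi). Bb is the degree-6 chord of D minor, so it is the borrowed bVI. G–Bb–D–F is not: scale degree 4 in D major carries G (IV). In D minor the chord on that degree is Gm7, so here it functions as iv7, borrowed from the parallel minor.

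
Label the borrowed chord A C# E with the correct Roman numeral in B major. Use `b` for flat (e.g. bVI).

bVII

The root A is the lowered 7th scale degree — diatonically B major has A# there. A–C#–E is a major chord — the form found in B minor, not the diatonic vii° (A#dim). Borrowed into B major it is written bVII.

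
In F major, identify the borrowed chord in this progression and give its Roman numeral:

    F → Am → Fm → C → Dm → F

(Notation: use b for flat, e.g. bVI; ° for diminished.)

In F major the diatonic chords are F, Gm, Am, Bb, C, Dm, Edim. Of the given chords, F, Am, C and Dm are diatonic. Fm (F–Ab–C) doesn't fit — on degree 1 F major would have F (I). Fm is the degree-1 chord of F minor, so it is the borrowed i.

i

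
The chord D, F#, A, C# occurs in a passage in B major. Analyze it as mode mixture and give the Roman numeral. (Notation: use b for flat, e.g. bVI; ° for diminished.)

bIIImaj7

D is the lowered form of scale degree 3 in B major (the diatonic degree 3 is D#). Diatonically B major has D#m (iii) on that degree; D–F#–A–C# is instead the major-seventh chord native to B minor, so it takes the label bIIImaj7.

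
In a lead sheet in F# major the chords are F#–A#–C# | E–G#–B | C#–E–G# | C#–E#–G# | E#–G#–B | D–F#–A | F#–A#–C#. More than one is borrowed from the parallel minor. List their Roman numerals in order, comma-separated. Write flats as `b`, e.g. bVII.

bVII, v, bVI

In F# major the diatonic chords are F#, G#m, A#m, B, C#, D#m, E#dim. F#–A#–C# = F#, C#–E#–G# = C# and E#–G#–B = E#dim are all diatonic. E–G#–B is not: scale degree 7 in F# major carries E#dim (vii°). In F# minor the chord on that degree is E, so here it functions as bVII, borrowed from the parallel minor. C#–E–G# is not: scale degree 5 in F# major carries C# (V). In F# minor the chord on that degree is C#m, so here it functions as v, borrowed from the parallel minor. But D–F#–A is foreign: the diatonic vi on degree 6 is D#m, whereas D comes from F# minor. It is labeled bVI.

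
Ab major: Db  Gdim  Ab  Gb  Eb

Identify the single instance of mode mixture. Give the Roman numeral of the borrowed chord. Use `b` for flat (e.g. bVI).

The diatonic triads in Ab major are Ab, Bbm, Cm, Db, Eb, Fm, Gdim. Db, Gdim, Ab and Eb are all diatonic. Gb (Gb–Bb–Db) doesn't fit — on degree 7 Ab major would have Gdim (vii°). Gb is the degree-7 chord of Ab minor, so it is the borrowed bVII.

bVII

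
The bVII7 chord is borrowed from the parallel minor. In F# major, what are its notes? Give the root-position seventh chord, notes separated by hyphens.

E-G#-B-D

Scale degree 7 in F# major is E#. bVII7 uses the lowered form, E, taken from F# minor. Stacking thirds in F# minor on E gives E–G#–B–D.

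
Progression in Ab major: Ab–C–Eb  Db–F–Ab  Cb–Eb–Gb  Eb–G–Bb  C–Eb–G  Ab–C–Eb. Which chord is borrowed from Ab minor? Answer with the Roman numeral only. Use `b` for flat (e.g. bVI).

The diatonic triads in Ab major are Ab, Bbm, Cm, Db, Eb, Fm, Gdim. Of the given chords, Ab–C–Eb = Ab, Db–F–Ab = Db, Eb–G–Bb = Eb and C–Eb–G = Cm are diatonic. But Cb–Eb–Gb is foreign: the diatonic iii on degree 3 is Cm, whereas Cb comes from Ab minor. It is labeled bIII.

bIII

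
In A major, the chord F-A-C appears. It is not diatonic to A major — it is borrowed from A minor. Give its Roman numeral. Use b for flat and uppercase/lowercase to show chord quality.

In A major scale degree 6 is F#; F is its lowered form, from A minor. Diatonically A major has F#m (vi) on that degree; F–A–C is instead the major chord native to A minor, so it takes the label bVI.

bVI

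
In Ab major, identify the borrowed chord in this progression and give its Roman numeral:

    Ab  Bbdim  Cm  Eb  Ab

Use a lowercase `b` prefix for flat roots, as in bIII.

ii°

The diatonic triads in Ab major are Ab, Bbm, Cm, Db, Eb, Fm, Gdim. Ab, Cm and Eb all belong to that set. Bbdim (Bb–Db–Fb) is not: scale degree 2 in Ab major carries Bbm (ii). In Ab minor the chord on that degree is Bbdim, so here it functions as ii°, borrowed from the parallel minor.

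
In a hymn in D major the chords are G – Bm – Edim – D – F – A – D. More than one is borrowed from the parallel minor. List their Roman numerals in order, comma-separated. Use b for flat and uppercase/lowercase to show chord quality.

ii°, bIII

In D major the diatonic chords are D, Em, F#m, G, A, Bm, C#dim. G, Bm, D and A are all diatonic. But Edim (E–G–Bb) is foreign: the diatonic ii on degree 2 is Em, whereas Edim comes from D minor. It is labeled ii°. But F (F–A–C) is foreign: the diatonic iii on degree 3 is F#m, whereas F comes from D minor. It is labeled bIII.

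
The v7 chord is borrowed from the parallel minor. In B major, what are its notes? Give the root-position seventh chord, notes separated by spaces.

F# A C# E

The root, F#, is scale degree 5 — the same note in B major and B minor; only the chord quality changes. In B minor the chord on F# is F#–A–C#–E.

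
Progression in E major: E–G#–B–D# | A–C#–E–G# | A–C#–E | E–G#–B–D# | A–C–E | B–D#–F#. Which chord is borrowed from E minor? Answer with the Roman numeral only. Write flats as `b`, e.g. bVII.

In E major the diatonic chords are E, F#m, G#m, A, B, C#m, D#dim. E–G#–B–D# = Emaj7, A–C#–E–G# = Amaj7, A–C#–E = A and B–D#–F# = B are all diatonic. But A–C–E is foreign: the diatonic IV on degree 4 is A, whereas Am comes from E minor. It is labeled iv.

iv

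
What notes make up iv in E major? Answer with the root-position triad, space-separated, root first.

A C E

The root, A, is scale degree 4 — the same note in E major and E minor; only the chord quality changes. Stacking thirds in E minor on A gives A–C–E.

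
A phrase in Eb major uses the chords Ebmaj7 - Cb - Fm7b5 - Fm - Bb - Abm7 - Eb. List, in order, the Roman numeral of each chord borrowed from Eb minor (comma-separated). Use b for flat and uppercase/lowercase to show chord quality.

In Eb major the diatonic chords are Eb, Fm, Gm, Ab, Bb, Cm, Ddim. Ebmaj7, Fm, Bb and Eb all belong to that set. Cb (Cb–Eb–Gb) doesn't fit — on degree 6 Eb major would have Cm (vi). Cb is the degree-6 chord of Eb minor, so it is the borrowed bVI. But Fm7b5 (F–Ab–Cb–Eb) is foreign: the diatonic ii on degree 2 is Fm, whereas Fm7b5 comes from Eb minor. It is labeled iiø7. But Abm7 (Ab–Cb–Eb–Gb) is foreign: the diatonic IV on degree 4 is Ab, whereas Abm7 comes from Eb minor. It is labeled iv7.

bVI, iiø7, iv7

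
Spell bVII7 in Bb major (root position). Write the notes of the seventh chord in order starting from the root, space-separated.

Ab C Eb Gb

The root of bVII7 is the lowered 7th degree: A becomes Ab. Stacking thirds in Bb minor on Ab gives Ab–C–Eb–Gb.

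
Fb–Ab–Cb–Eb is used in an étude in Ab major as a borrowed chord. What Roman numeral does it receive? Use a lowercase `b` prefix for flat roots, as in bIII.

bVImaj7

The root Fb is the lowered 6th scale degree — diatonically Ab major has F there. Diatonically Ab major has Fm (vi) on that degree; Fb–Ab–Cb–Eb is instead the major-seventh chord native to Ab minor, so it takes the label bVImaj7.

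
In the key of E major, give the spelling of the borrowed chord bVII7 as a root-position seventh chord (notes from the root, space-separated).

bVII7 is built on the lowered scale degree 7. In E major degree 7 is D#; lowered it becomes D. Building the dominant-seventh chord from the parallel minor on D: D–F#–A–C.

D F# A C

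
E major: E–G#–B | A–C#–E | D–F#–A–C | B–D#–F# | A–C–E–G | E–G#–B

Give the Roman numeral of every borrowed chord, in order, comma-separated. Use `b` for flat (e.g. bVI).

The diatonic triads in E major are E, F#m, G#m, A, B, C#m, D#dim. E–G#–B = E, A–C#–E = A and B–D#–F# = B are all diatonic. D–F#–A–C is not: scale degree 7 in E major carries D#dim (vii°). In E minor the chord on that degree is D7, so here it functions as bVII7, borrowed from the parallel minor. A–C–E–G is not: scale degree 4 in E major carries A (IV). In E minor the chord on that degree is Am7, so here it functions as iv7, borrowed from the parallel minor.

bVII7, iv7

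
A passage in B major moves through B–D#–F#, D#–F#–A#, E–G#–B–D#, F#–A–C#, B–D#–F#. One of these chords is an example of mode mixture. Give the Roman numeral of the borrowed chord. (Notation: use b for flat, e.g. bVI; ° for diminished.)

v

In B major the diatonic chords are B, C#m, D#m, E, F#, G#m, A#dim. B–D#–F# = B, D#–F#–A# = D#m and E–G#–B–D# = Emaj7 are all diatonic. But F#–A–C# is foreign: the diatonic V on degree 5 is F#, whereas F#m comes from B minor. It is labeled v.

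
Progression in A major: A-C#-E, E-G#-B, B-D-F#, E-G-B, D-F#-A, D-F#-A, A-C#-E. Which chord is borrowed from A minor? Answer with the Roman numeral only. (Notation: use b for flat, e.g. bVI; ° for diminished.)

A major has the diatonic set A, Bm, C#m, D, E, F#m, G#dim. A–C#–E = A, E–G#–B = E, B–D–F# = Bm and D–F#–A = D all belong to that set. E–G–B doesn't fit — on degree 5 A major would have E (V). Em is the degree-5 chord of A minor, so it is the borrowed v.

v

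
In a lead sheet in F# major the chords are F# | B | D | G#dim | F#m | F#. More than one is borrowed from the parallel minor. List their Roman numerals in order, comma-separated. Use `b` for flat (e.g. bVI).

bVI, ii°, i

In F# major the diatonic chords are F#, G#m, A#m, B, C#, D#m, E#dim. Of the given chords, F# and B are diatonic. D (D–F#–A) is not: scale degree 6 in F# major carries D#m (vi). In F# minor the chord on that degree is D, so here it functions as bVI, borrowed from the parallel minor. G#dim (G#–B–D) is not: scale degree 2 in F# major carries G#m (ii). In F# minor the chord on that degree is G#dim, so here it functions as ii°, borrowed from the parallel minor. F#m (F#–A–C#) is not: scale degree 1 in F# major carries F# (I). In F# minor the chord on that degree is F#m, so here it functions as i, borrowed from the parallel minor.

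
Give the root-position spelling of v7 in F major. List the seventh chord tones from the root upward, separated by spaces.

The root, C, is scale degree 5 — the same note in F major and F minor; only the chord quality changes. In F minor the chord on C is C–Eb–G–Bb.

C Eb G Bb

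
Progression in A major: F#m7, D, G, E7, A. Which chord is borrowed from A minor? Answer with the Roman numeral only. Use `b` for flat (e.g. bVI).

A major has the diatonic set A, Bm, C#m, D, E, F#m, G#dim. F#m7, D, E7 and A all belong to that set. G (G–B–D) doesn't fit — on degree 7 A major would have G#dim (vii°). G is the degree-7 chord of A minor, so it is the borrowed bVII.

bVII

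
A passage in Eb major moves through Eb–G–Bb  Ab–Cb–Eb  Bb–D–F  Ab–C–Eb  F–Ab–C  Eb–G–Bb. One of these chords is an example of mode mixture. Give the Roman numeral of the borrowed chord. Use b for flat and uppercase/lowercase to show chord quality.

iv

Eb major has the diatonic set Eb, Fm, Gm, Ab, Bb, Cm, Ddim. Eb–G–Bb = Eb, Bb–D–F = Bb, Ab–C–Eb = Ab and F–Ab–C = Fm are all diatonic. But Ab–Cb–Eb is foreign: the diatonic IV on degree 4 is Ab, whereas Abm comes from Eb minor. It is labeled iv.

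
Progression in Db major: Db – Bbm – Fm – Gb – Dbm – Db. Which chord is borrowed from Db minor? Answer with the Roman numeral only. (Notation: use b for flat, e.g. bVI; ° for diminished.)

Db major has the diatonic set Db, Ebm, Fm, Gb, Ab, Bbm, Cdim. Db, Bbm, Fm and Gb all belong to that set. Dbm (Db–Fb–Ab) is not: scale degree 1 in Db major carries Db (I). In Db minor the chord on that degree is Dbm, so here it functions as i, borrowed from the parallel minor.

i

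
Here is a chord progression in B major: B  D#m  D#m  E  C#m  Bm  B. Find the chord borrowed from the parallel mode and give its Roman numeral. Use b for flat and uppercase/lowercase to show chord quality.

The diatonic triads in B major are B, C#m, D#m, E, F#, G#m, A#dim. Of the given chords, B, D#m, E and C#m are diatonic. Bm (B–D–F#) is not: scale degree 1 in B major carries B (I). In B minor the chord on that degree is Bm, so here it functions as i, borrowed from the parallel minor.

i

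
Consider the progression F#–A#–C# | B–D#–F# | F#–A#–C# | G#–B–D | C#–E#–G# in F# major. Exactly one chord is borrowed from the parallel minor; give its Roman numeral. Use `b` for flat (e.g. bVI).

ii°

In F# major the diatonic chords are F#, G#m, A#m, B, C#, D#m, E#dim. F#–A#–C# = F#, B–D#–F# = B and C#–E#–G# = C# all belong to that set. G#–B–D is not: scale degree 2 in F# major carries G#m (ii). In F# minor the chord on that degree is G#dim, so here it functions as ii°, borrowed from the parallel minor.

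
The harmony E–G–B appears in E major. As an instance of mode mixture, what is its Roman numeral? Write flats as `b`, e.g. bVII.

The root E is the diatonic 1st degree of E major; the borrowing shows in the chord quality. The diatonic chord on degree 1 would be E (I), but E–G–B is the minor chord from E minor. As a borrowed chord it is labeled i.

i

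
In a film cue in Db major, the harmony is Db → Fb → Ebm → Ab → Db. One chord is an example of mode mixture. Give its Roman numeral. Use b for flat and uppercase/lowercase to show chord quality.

The diatonic triads in Db major are Db, Ebm, Fm, Gb, Ab, Bbm, Cdim. Of the given chords, Db, Ebm and Ab are diatonic. Fb (Fb–Ab–Cb) doesn't fit — on degree 3 Db major would have Fm (iii). Fb is the degree-3 chord of Db minor, so it is the borrowed bIII.

bIII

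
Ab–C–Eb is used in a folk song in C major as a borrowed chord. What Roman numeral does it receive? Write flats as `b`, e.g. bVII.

In C major scale degree 6 is A; Ab is its lowered form, from C minor. Ab–C–Eb is a major chord — the form found in C minor, not the diatonic vi (Am). Borrowed into C major it is written bVI.

bVI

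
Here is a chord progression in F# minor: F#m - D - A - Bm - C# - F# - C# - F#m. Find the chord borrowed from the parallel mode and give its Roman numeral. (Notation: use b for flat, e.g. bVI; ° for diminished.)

In F# minor (with V from harmonic minor) the diatonic chords are F#m, G#dim, A, Bm, C#, D, E. F#m, D, A, Bm and C# are all diatonic. F# (F#–A#–C#) doesn't fit — on degree 1 F# minor would have F#m (i). F# is the degree-1 chord of F# major, so it is the borrowed I.

I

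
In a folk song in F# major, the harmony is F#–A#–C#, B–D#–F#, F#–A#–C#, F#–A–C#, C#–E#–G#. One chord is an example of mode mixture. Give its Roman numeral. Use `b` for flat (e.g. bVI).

In F# major the diatonic chords are F#, G#m, A#m, B, C#, D#m, E#dim. F#–A#–C# = F#, B–D#–F# = B and C#–E#–G# = C# are all diatonic. F#–A–C# doesn't fit — on degree 1 F# major would have F# (I). F#m is the degree-1 chord of F# minor, so it is the borrowed i.

i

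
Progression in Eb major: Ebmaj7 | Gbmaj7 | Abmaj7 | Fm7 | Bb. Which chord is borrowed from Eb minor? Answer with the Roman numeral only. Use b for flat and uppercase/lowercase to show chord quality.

bIIImaj7

In Eb major the diatonic chords are Eb, Fm, Gm, Ab, Bb, Cm, Ddim. Ebmaj7, Abmaj7, Fm7 and Bb all belong to that set. Gbmaj7 (Gb–Bb–Db–F) doesn't fit — on degree 3 Eb major would have Gm (iii). Gbmaj7 is the degree-3 chord of Eb minor, so it is the borrowed bIIImaj7.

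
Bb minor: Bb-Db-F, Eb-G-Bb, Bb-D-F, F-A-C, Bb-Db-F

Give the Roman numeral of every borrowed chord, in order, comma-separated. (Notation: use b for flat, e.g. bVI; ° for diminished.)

In Bb minor (with V from harmonic minor) the diatonic chords are Bbm, Cdim, Db, Ebm, F, Gb, Ab. Bb–Db–F = Bbm and F–A–C = F are both diatonic. Eb–G–Bb doesn't fit — on degree 4 Bb minor would have Ebm (iv). Eb is the degree-4 chord of Bb major, so it is the borrowed IV. Bb–D–F is not: scale degree 1 in Bb minor carries Bbm (i). In Bb major the chord on that degree is Bb, so here it functions as I, borrowed from the parallel major.

IV, I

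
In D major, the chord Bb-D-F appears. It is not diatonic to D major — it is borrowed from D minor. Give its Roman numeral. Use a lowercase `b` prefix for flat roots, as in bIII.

bVI

Bb is the lowered form of scale degree 6 in D major (the diatonic degree 6 is B). The diatonic chord on degree 6 would be Bm (vi), but Bb–D–F is the major chord from D minor. As a borrowed chord it is labeled bVI.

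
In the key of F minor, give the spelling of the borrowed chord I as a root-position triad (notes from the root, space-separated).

F A C

The root, F, is scale degree 1 — the same note in F minor and F major; only the chord quality changes. In F major the chord on F is F–A–C.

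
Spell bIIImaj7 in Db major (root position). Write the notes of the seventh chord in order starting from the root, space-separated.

Fb Ab Cb Eb

The root of bIIImaj7 is the lowered 3rd degree: F becomes Fb. In Db minor the chord on Fb is Fb–Ab–Cb–Eb.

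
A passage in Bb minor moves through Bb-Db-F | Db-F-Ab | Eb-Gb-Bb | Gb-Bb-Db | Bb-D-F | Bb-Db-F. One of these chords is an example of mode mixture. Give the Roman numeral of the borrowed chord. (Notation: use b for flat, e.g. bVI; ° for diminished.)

I

The diatonic triads in Bb minor (with V from harmonic minor) are Bbm, Cdim, Db, Ebm, F, Gb, Ab. Of the given chords, Bb–Db–F = Bbm, Db–F–Ab = Db, Eb–Gb–Bb = Ebm and Gb–Bb–Db = Gb are diatonic. Bb–D–F is not: scale degree 1 in Bb minor carries Bbm (i). In Bb major the chord on that degree is Bb, so here it functions as I, borrowed from the parallel major.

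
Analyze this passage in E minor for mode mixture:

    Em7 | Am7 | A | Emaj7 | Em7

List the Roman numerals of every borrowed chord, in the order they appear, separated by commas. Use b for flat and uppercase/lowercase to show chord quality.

IV, Imaj7

In E minor (with V from harmonic minor) the diatonic chords are Em, F#dim, G, Am, B, C, D. Of the given chords, Em7 and Am7 are diatonic. A (A–C#–E) doesn't fit — on degree 4 E minor would have Am (iv). A is the degree-4 chord of E major, so it is the borrowed IV. Emaj7 (E–G#–B–D#) is not: scale degree 1 in E minor carries Em (i). In E major the chord on that degree is Emaj7, so here it functions as Imaj7, borrowed from the parallel major.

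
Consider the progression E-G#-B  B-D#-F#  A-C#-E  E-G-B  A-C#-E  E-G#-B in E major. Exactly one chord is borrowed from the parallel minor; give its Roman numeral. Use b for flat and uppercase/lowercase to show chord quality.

i

In E major the diatonic chords are E, F#m, G#m, A, B, C#m, D#dim. E–G#–B = E, B–D#–F# = B and A–C#–E = A are all diatonic. But E–G–B is foreign: the diatonic I on degree 1 is E, whereas Em comes from E minor. It is labeled i.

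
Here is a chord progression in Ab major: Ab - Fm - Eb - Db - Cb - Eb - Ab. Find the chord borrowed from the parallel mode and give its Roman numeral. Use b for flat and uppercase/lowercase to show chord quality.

bIII

The diatonic triads in Ab major are Ab, Bbm, Cm, Db, Eb, Fm, Gdim. Ab, Fm, Eb and Db are all diatonic. But Cb (Cb–Eb–Gb) is foreign: the diatonic iii on degree 3 is Cm, whereas Cb comes from Ab minor. It is labeled bIII.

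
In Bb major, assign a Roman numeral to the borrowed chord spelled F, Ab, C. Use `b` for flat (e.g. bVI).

F is scale degree 5 in Bb major. The diatonic chord on degree 5 would be F (V), but F–Ab–C is the minor chord from Bb minor. As a borrowed chord it is labeled v.

v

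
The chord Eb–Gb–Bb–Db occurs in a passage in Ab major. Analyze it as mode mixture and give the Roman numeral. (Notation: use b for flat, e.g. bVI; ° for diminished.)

Eb is scale degree 5 in Ab major. The diatonic chord on degree 5 would be Eb (V), but Eb–Gb–Bb–Db is the minor-seventh chord from Ab minor. As a borrowed chord it is labeled v7.

v7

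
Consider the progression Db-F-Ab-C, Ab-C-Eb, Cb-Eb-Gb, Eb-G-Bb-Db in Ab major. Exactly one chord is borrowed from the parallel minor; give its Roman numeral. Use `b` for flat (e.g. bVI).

The diatonic triads in Ab major are Ab, Bbm, Cm, Db, Eb, Fm, Gdim. Db–F–Ab–C = Dbmaj7, Ab–C–Eb = Ab and Eb–G–Bb–Db = Eb7 are all diatonic. Cb–Eb–Gb is not: scale degree 3 in Ab major carries Cm (iii). In Ab minor the chord on that degree is Cb, so here it functions as bIII, borrowed from the parallel minor.

bIII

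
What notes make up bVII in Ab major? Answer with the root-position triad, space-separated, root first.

Gb Bb Db

Scale degree 7 in Ab major is G. bVII uses the lowered form, Gb, taken from Ab minor. Building the major chord from the parallel minor on Gb: Gb–Bb–Db.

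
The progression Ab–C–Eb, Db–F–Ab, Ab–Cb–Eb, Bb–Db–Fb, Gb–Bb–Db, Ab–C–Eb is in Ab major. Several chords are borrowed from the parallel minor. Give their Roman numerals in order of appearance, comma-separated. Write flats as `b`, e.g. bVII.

Ab major has the diatonic set Ab, Bbm, Cm, Db, Eb, Fm, Gdim. Ab–C–Eb = Ab and Db–F–Ab = Db both belong to that set. Ab–Cb–Eb doesn't fit — on degree 1 Ab major would have Ab (I). Abm is the degree-1 chord of Ab minor, so it is the borrowed i. Bb–Db–Fb is not: scale degree 2 in Ab major carries Bbm (ii). In Ab minor the chord on that degree is Bbdim, so here it functions as ii°, borrowed from the parallel minor. Gb–Bb–Db is not: scale degree 7 in Ab major carries Gdim (vii°). In Ab minor the chord on that degree is Gb, so here it functions as bVII, borrowed from the parallel minor.

i, ii°, bVII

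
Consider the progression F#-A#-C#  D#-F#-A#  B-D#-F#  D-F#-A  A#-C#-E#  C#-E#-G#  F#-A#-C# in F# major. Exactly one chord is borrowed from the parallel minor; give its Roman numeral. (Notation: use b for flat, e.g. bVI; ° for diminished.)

In F# major the diatonic chords are F#, G#m, A#m, B, C#, D#m, E#dim. F#–A#–C# = F#, D#–F#–A# = D#m, B–D#–F# = B, A#–C#–E# = A#m and C#–E#–G# = C# all belong to that set. D–F#–A doesn't fit — on degree 6 F# major would have D#m (vi). D is the degree-6 chord of F# minor, so it is the borrowed bVI.

bVI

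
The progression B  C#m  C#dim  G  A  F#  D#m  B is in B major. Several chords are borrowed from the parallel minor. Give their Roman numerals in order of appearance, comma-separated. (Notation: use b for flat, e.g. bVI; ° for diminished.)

In B major the diatonic chords are B, C#m, D#m, E, F#, G#m, A#dim. Of the given chords, B, C#m, F# and D#m are diatonic. C#dim (C#–E–G) is not: scale degree 2 in B major carries C#m (ii). In B minor the chord on that degree is C#dim, so here it functions as ii°, borrowed from the parallel minor. G (G–B–D) doesn't fit — on degree 6 B major would have G#m (vi). G is the degree-6 chord of B minor, so it is the borrowed bVI. A (A–C#–E) is not: scale degree 7 in B major carries A#dim (vii°). In B minor the chord on that degree is A, so here it functions as bVII, borrowed from the parallel minor.

ii°, bVI, bVII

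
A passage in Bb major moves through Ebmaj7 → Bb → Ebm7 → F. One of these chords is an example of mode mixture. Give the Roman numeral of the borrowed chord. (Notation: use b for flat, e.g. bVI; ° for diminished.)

iv7

The diatonic triads in Bb major are Bb, Cm, Dm, Eb, F, Gm, Adim. Ebmaj7, Bb and F are all diatonic. Ebm7 (Eb–Gb–Bb–Db) doesn't fit — on degree 4 Bb major would have Eb (IV). Ebm7 is the degree-4 chord of Bb minor, so it is the borrowed iv7.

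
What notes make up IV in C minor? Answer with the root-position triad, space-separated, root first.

F A C

IV is built on scale degree 4, which is F in both C minor and its parallel. Stacking thirds in C major on F gives F–A–C.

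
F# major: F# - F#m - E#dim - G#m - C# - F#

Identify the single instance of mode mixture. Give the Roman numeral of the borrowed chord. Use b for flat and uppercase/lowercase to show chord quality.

In F# major the diatonic chords are F#, G#m, A#m, B, C#, D#m, E#dim. F#, E#dim, G#m and C# are all diatonic. F#m (F#–A–C#) is not: scale degree 1 in F# major carries F# (I). In F# minor the chord on that degree is F#m, so here it functions as i, borrowed from the parallel minor.

i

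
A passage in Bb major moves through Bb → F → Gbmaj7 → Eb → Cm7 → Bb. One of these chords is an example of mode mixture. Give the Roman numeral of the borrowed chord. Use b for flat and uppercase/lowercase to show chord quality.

Bb major has the diatonic set Bb, Cm, Dm, Eb, F, Gm, Adim. Bb, F, Eb and Cm7 all belong to that set. Gbmaj7 (Gb–Bb–Db–F) doesn't fit — on degree 6 Bb major would have Gm (vi). Gbmaj7 is the degree-6 chord of Bb minor, so it is the borrowed bVImaj7.

bVImaj7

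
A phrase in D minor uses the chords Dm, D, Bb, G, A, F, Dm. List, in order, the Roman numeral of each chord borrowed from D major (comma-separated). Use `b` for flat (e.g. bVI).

I, IV

D minor has the diatonic set Dm, Edim, F, Gm, A, Bb, C (with V from harmonic minor). Dm, Bb, A and F are all diatonic. But D (D–F#–A) is foreign: the diatonic i on degree 1 is Dm, whereas D comes from D major. It is labeled I. G (G–B–D) doesn't fit — on degree 4 D minor would have Gm (iv). G is the degree-4 chord of D major, so it is the borrowed IV.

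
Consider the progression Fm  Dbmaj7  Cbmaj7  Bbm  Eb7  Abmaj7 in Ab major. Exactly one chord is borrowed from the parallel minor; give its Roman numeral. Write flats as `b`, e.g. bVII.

Ab major has the diatonic set Ab, Bbm, Cm, Db, Eb, Fm, Gdim. Of the given chords, Fm, Dbmaj7, Bbm, Eb7 and Abmaj7 are diatonic. Cbmaj7 (Cb–Eb–Gb–Bb) doesn't fit — on degree 3 Ab major would have Cm (iii). Cbmaj7 is the degree-3 chord of Ab minor, so it is the borrowed bIIImaj7.

bIIImaj7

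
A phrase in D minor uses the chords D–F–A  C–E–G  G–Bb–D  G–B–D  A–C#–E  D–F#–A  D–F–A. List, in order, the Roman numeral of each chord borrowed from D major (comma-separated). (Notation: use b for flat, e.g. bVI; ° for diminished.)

In D minor (with V from harmonic minor) the diatonic chords are Dm, Edim, F, Gm, A, Bb, C. D–F–A = Dm, C–E–G = C, G–Bb–D = Gm and A–C#–E = A are all diatonic. But G–B–D is foreign: the diatonic iv on degree 4 is Gm, whereas G comes from D major. It is labeled IV. But D–F#–A is foreign: the diatonic i on degree 1 is Dm, whereas D comes from D major. It is labeled I.

IV, I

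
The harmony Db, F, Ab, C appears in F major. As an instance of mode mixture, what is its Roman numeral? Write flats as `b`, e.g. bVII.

Db is the lowered form of scale degree 6 in F major (the diatonic degree 6 is D). The diatonic chord on degree 6 would be Dm (vi), but Db–F–Ab–C is the major-seventh chord from F minor. As a borrowed chord it is labeled bVImaj7.

bVImaj7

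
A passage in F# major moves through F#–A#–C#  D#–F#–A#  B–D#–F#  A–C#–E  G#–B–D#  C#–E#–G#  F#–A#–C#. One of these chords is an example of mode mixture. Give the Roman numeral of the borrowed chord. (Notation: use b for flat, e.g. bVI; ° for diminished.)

bIII

F# major has the diatonic set F#, G#m, A#m, B, C#, D#m, E#dim. F#–A#–C# = F#, D#–F#–A# = D#m, B–D#–F# = B, G#–B–D# = G#m and C#–E#–G# = C# all belong to that set. But A–C#–E is foreign: the diatonic iii on degree 3 is A#m, whereas A comes from F# minor. It is labeled bIII.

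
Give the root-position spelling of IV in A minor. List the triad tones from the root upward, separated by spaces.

IV is built on scale degree 4, which is D in both A minor and its parallel. Building the major chord from the parallel major on D: D–F#–A.

D F# A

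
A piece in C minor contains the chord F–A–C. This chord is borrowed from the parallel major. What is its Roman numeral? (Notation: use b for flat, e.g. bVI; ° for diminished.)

F is scale degree 4 in C minor. The diatonic chord on degree 4 would be Fm (iv), but F–A–C is the major chord from C major. As a borrowed chord it is labeled IV.

IV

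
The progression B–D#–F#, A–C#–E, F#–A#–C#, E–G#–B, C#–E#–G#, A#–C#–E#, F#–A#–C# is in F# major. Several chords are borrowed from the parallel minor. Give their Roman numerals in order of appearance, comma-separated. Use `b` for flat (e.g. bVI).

F# major has the diatonic set F#, G#m, A#m, B, C#, D#m, E#dim. B–D#–F# = B, F#–A#–C# = F#, C#–E#–G# = C# and A#–C#–E# = A#m are all diatonic. A–C#–E is not: scale degree 3 in F# major carries A#m (iii). In F# minor the chord on that degree is A, so here it functions as bIII, borrowed from the parallel minor. E–G#–B is not: scale degree 7 in F# major carries E#dim (vii°). In F# minor the chord on that degree is E, so here it functions as bVII, borrowed from the parallel minor.

bIII, bVII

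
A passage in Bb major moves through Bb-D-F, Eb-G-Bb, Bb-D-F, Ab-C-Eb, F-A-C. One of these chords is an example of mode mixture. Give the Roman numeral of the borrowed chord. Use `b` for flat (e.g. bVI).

In Bb major the diatonic chords are Bb, Cm, Dm, Eb, F, Gm, Adim. Bb–D–F = Bb, Eb–G–Bb = Eb and F–A–C = F all belong to that set. Ab–C–Eb is not: scale degree 7 in Bb major carries Adim (vii°). In Bb minor the chord on that degree is Ab, so here it functions as bVII, borrowed from the parallel minor.

bVII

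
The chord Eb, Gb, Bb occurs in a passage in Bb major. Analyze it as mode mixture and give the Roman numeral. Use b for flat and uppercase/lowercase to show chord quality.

The root Eb is the diatonic 4th degree of Bb major; the borrowing shows in the chord quality. The diatonic chord on degree 4 would be Eb (IV), but Eb–Gb–Bb is the minor chord from Bb minor. As a borrowed chord it is labeled iv.

iv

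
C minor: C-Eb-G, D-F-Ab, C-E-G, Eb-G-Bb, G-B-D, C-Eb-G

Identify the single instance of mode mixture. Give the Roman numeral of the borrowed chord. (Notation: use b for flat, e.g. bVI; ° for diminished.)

I

The diatonic triads in C minor (with V from harmonic minor) are Cm, Ddim, Eb, Fm, G, Ab, Bb. C–Eb–G = Cm, D–F–Ab = Ddim, Eb–G–Bb = Eb and G–B–D = G all belong to that set. C–E–G doesn't fit — on degree 1 C minor would have Cm (i). C is the degree-1 chord of C major, so it is the borrowed I.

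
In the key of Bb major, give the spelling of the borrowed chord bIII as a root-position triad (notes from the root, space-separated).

Db F Ab

The root of bIII is the lowered 3rd degree: D becomes Db. In Bb minor the chord on Db is Db–F–Ab.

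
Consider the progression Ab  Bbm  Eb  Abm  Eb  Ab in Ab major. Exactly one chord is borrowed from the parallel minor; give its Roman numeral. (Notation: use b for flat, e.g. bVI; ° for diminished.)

The diatonic triads in Ab major are Ab, Bbm, Cm, Db, Eb, Fm, Gdim. Of the given chords, Ab, Bbm and Eb are diatonic. Abm (Ab–Cb–Eb) doesn't fit — on degree 1 Ab major would have Ab (I). Abm is the degree-1 chord of Ab minor, so it is the borrowed i.

i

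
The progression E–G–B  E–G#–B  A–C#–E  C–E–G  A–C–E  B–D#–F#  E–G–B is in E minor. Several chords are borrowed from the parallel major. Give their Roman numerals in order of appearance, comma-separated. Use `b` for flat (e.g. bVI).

In E minor (with V from harmonic minor) the diatonic chords are Em, F#dim, G, Am, B, C, D. E–G–B = Em, C–E–G = C, A–C–E = Am and B–D#–F# = B are all diatonic. But E–G#–B is foreign: the diatonic i on degree 1 is Em, whereas E comes from E major. It is labeled I. A–C#–E is not: scale degree 4 in E minor carries Am (iv). In E major the chord on that degree is A, so here it functions as IV, borrowed from the parallel major.

I, IV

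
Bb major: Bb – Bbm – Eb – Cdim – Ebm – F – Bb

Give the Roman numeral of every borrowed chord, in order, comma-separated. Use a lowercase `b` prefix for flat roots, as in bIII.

i, ii°, iv

Bb major has the diatonic set Bb, Cm, Dm, Eb, F, Gm, Adim. Of the given chords, Bb, Eb and F are diatonic. But Bbm (Bb–Db–F) is foreign: the diatonic I on degree 1 is Bb, whereas Bbm comes from Bb minor. It is labeled i. But Cdim (C–Eb–Gb) is foreign: the diatonic ii on degree 2 is Cm, whereas Cdim comes from Bb minor. It is labeled ii°. But Ebm (Eb–Gb–Bb) is foreign: the diatonic IV on degree 4 is Eb, whereas Ebm comes from Bb minor. It is labeled iv.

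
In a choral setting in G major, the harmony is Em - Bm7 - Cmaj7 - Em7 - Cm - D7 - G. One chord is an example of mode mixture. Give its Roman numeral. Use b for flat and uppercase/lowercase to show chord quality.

G major has the diatonic set G, Am, Bm, C, D, Em, F#dim. Of the given chords, Em, Bm7, Cmaj7, Em7, D7 and G are diatonic. Cm (C–Eb–G) doesn't fit — on degree 4 G major would have C (IV). Cm is the degree-4 chord of G minor, so it is the borrowed iv.

iv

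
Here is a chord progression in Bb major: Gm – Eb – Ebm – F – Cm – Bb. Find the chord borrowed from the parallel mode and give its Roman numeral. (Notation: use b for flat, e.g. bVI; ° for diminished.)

iv

Bb major has the diatonic set Bb, Cm, Dm, Eb, F, Gm, Adim. Of the given chords, Gm, Eb, F, Cm and Bb are diatonic. Ebm (Eb–Gb–Bb) is not: scale degree 4 in Bb major carries Eb (IV). In Bb minor the chord on that degree is Ebm, so here it functions as iv, borrowed from the parallel minor.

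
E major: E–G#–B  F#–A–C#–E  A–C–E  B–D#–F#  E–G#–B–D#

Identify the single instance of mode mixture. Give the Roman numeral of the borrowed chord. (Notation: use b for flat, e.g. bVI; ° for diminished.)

iv

The diatonic triads in E major are E, F#m, G#m, A, B, C#m, D#dim. E–G#–B = E, F#–A–C#–E = F#m7, B–D#–F# = B and E–G#–B–D# = Emaj7 are all diatonic. A–C–E is not: scale degree 4 in E major carries A (IV). In E minor the chord on that degree is Am, so here it functions as iv, borrowed from the parallel minor.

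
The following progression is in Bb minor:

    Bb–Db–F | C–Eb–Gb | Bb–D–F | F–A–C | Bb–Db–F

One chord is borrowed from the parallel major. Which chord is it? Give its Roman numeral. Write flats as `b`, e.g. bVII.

Bb minor has the diatonic set Bbm, Cdim, Db, Ebm, F, Gb, Ab (with V from harmonic minor). Bb–Db–F = Bbm, C–Eb–Gb = Cdim and F–A–C = F are all diatonic. But Bb–D–F is foreign: the diatonic i on degree 1 is Bbm, whereas Bb comes from Bb major. It is labeled I.

I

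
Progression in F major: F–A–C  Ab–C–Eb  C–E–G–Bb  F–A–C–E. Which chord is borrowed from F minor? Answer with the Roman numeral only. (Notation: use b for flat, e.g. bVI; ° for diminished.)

In F major the diatonic chords are F, Gm, Am, Bb, C, Dm, Edim. Of the given chords, F–A–C = F, C–E–G–Bb = C7 and F–A–C–E = Fmaj7 are diatonic. But Ab–C–Eb is foreign: the diatonic iii on degree 3 is Am, whereas Ab comes from F minor. It is labeled bIII.

bIII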